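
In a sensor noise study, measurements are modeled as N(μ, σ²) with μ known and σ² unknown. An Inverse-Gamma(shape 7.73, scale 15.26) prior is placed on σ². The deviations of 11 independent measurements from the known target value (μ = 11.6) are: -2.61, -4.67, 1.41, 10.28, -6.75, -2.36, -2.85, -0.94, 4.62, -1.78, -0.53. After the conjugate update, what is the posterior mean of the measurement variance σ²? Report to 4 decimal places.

10.2919

With known mean μ and an Inverse-Gamma(α, β) prior on σ², the Normal likelihood is conjugate: posterior is Inv-Gamma(α + n/2, β + Σ(xᵢ−μ)²/2).
Σ(xᵢ−μ)² = (-2.61)² + (-4.67)² + (1.41)² + (10.28)² + (-6.75)² + (-2.36)² + (-2.85)² + (-0.94)² + (4.62)² + (-1.78)² + (-0.53)² = 221.2194.
Posterior: Inv-Gamma(7.73 + 11/2, 15.26 + 221.2194/2) = Inv-Gamma(13.23, 125.86970).
E[σ²|data] = β/(α−1) = 125.86970/12.23 = 10.2919.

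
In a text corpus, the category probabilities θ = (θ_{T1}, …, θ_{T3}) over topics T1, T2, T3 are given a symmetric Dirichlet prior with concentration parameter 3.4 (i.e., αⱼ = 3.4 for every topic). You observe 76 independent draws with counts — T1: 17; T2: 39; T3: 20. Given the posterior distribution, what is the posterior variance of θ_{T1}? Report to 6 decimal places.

The Dirichlet prior is conjugate to the Multinomial likelihood: each posterior αⱼ = prior αⱼ + observed count nⱼ.
Posterior concentration: (20.4, 42.4, 23.4), total = 86.2.
Var[θ_j] = α_j(Σα−α_j)/((Σα)²(Σα+1)) = 20.4·65.8/(86.2²·87.2) = 0.002072.

0.002072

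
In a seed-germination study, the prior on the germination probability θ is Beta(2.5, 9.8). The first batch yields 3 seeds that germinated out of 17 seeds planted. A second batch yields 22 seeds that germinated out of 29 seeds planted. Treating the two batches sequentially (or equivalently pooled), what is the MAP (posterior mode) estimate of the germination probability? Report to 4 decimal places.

0.4707

The Beta prior is conjugate to a Binomial/Bernoulli likelihood; the update adds successes to α and failures to β.
After batch 1: Beta(2.5+3, 9.8+14) = Beta(5.5, 23.8).
After batch 2: Beta(5.5+22, 23.8+7) = Beta(27.5, 30.8).
Mode of Beta(a,b) for a,b>1 is (a−1)/(a+b−2) = 26.5/56.3 = 0.4707.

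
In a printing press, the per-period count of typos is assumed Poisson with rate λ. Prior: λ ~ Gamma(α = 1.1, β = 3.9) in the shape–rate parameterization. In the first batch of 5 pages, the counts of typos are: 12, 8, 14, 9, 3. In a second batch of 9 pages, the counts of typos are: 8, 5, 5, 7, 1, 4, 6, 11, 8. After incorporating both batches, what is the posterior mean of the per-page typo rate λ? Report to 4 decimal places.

With a Gamma(shape α, rate β) prior, the Poisson likelihood is conjugate: the posterior is Gamma(α + ΣXᵢ, β + n).
Batch 1: sum of counts S = 46 over n = 5 pages.
After batch 1: Gamma(α+S, β+n) = Gamma(1.1+46, 3.9+5) = Gamma(47.1, 8.9).
Batch 2: sum of counts S = 55 over n = 9 pages.
After batch 2: Gamma(α+S, β+n) = Gamma(47.1+55, 8.9+9) = Gamma(102.1, 17.9).
Posterior mean = α/β = 102.1/17.9 = 5.7039.

5.7039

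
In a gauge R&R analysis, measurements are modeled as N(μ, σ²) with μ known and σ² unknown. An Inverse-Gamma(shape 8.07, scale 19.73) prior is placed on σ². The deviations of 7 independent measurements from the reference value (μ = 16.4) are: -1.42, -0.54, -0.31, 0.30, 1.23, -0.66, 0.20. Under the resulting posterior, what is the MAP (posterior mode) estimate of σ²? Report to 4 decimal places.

1.7479

With known mean μ and an Inverse-Gamma(α, β) prior on σ², the Normal likelihood is conjugate: posterior is Inv-Gamma(α + n/2, β + Σ(xᵢ−μ)²/2).
Σ(xᵢ−μ)² = (-1.42)² + (-0.54)² + (-0.31)² + (0.30)² + (1.23)² + (-0.66)² + (0.20)² = 4.4826.
Posterior: Inv-Gamma(8.07 + 7/2, 19.73 + 4.4826/2) = Inv-Gamma(11.57, 21.97130).
Mode = β/(α+1) = 21.97130/12.57 = 1.7479.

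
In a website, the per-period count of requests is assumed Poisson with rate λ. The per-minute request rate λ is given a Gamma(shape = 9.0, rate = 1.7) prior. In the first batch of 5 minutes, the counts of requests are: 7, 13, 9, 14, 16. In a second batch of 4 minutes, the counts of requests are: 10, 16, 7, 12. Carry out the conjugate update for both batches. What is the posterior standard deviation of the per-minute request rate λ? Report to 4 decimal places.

0.9935

With a Gamma(shape α, rate β) prior, the Poisson likelihood is conjugate: the posterior is Gamma(α + ΣXᵢ, β + n).
Batch 1: sum of counts S = 59 over n = 5 minutes.
After batch 1: Gamma(α+S, β+n) = Gamma(9.0+59, 1.7+5) = Gamma(68.0, 6.7).
Batch 2: sum of counts S = 45 over n = 4 minutes.
After batch 2: Gamma(α+S, β+n) = Gamma(68.0+45, 6.7+4) = Gamma(113.0, 10.7).
SD = √α/β = √113.0/10.7 = 0.9935.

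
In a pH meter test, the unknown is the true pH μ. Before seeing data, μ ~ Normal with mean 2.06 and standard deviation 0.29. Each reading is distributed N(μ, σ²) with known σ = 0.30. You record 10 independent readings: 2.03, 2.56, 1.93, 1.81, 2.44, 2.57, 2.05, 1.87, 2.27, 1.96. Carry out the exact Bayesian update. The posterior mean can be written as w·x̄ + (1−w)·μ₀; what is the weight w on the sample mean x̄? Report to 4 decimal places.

0.9033

For Normal data with known variance σ², a Normal(μ₀, σ₀²) prior on μ is conjugate. Posterior precision = 1/σ₀² + n/σ²; posterior mean is the precision-weighted average of μ₀ and x̄.
σ₀² = 0.29² = 0.0841, σ² = 0.30² = 0.09. Prior precision 1/σ₀² = 1/0.0841; data precision n/σ² = 10/0.09.
w = (n/σ²)/(1/σ₀² + n/σ²) = n·σ₀²/(σ² + n·σ₀²) = 10·0.0841/(0.09 + 10·0.0841) = 0.841/0.931 = 0.9033.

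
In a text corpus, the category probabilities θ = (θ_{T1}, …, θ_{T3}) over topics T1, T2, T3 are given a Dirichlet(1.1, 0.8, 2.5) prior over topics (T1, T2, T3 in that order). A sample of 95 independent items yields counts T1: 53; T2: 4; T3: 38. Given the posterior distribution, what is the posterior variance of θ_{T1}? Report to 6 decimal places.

The Dirichlet prior is conjugate to the Multinomial likelihood: each posterior αⱼ = prior αⱼ + observed count nⱼ.
Posterior concentration: (54.1, 4.8, 40.5), total = 99.4.
Var[θ_j] = α_j(Σα−α_j)/((Σα)²(Σα+1)) = 54.1·45.3/(99.4²·100.4) = 0.002471.

0.002471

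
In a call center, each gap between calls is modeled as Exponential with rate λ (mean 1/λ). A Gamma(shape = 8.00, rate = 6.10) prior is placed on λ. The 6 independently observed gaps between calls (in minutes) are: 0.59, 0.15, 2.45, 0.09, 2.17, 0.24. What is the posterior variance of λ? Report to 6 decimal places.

0.100716

With a Gamma(shape α, rate β) prior on the exponential rate λ, the posterior after n observations with total T = Σxᵢ is Gamma(α+n, β+T).
Sum of observations T = 5.69 minutes; n = 6.
Posterior: Gamma(8.00+6, 6.10+5.69) = Gamma(14.00, 11.79).
Var = α/β² = 0.100716.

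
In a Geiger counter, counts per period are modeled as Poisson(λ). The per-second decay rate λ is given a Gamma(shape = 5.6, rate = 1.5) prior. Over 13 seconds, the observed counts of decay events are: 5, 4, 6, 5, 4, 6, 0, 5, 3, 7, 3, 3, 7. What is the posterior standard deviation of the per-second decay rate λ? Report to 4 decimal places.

0.5500

With a Gamma(shape α, rate β) prior, the Poisson likelihood is conjugate: the posterior is Gamma(α + ΣXᵢ, β + n).
Sum of counts S = 58 over n = 13 seconds.
Posterior: Gamma(α+S, β+n) = Gamma(5.6+58, 1.5+13) = Gamma(63.6, 14.5).
SD = √α/β = √63.6/14.5 = 0.5500.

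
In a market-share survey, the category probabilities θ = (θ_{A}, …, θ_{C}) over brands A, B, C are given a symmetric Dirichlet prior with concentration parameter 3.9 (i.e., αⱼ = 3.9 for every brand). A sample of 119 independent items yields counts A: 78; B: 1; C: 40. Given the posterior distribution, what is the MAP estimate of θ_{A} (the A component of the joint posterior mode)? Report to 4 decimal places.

The Dirichlet prior is conjugate to the Multinomial likelihood: each posterior αⱼ = prior αⱼ + observed count nⱼ.
Posterior concentration: (81.9, 4.9, 43.9), total = 130.7.
Joint mode component: (α_{A}−1)/(Σα−K) = 80.9/127.7 = 0.6335.

0.6335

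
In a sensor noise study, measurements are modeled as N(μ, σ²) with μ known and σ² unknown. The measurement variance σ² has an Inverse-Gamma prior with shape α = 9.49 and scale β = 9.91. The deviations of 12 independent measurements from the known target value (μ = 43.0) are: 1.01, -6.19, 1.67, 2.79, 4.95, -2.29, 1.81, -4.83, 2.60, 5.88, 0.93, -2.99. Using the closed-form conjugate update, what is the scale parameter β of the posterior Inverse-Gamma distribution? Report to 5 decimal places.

88.61010

With known mean μ and an Inverse-Gamma(α, β) prior on σ², the Normal likelihood is conjugate: posterior is Inv-Gamma(α + n/2, β + Σ(xᵢ−μ)²/2).
Σ(xᵢ−μ)² = (1.01)² + (-6.19)² + (1.67)² + (2.79)² + (4.95)² + (-2.29)² + (1.81)² + (-4.83)² + (2.60)² + (5.88)² + (0.93)² + (-2.99)² = 157.4002.
Posterior: Inv-Gamma(9.49 + 12/2, 9.91 + 157.4002/2) = Inv-Gamma(15.49, 88.61010).
Posterior β = 88.61010.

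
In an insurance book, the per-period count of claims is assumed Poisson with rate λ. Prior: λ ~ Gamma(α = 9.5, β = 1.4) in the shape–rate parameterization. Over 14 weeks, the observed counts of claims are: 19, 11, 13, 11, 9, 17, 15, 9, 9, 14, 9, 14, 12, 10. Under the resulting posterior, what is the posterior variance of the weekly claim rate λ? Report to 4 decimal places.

0.7653

With a Gamma(shape α, rate β) prior, the Poisson likelihood is conjugate: the posterior is Gamma(α + ΣXᵢ, β + n).
Sum of counts S = 172 over n = 14 weeks.
Posterior: Gamma(α+S, β+n) = Gamma(9.5+172, 1.4+14) = Gamma(181.5, 15.4).
Var = α/β² = 181.5/15.4² = 0.7653.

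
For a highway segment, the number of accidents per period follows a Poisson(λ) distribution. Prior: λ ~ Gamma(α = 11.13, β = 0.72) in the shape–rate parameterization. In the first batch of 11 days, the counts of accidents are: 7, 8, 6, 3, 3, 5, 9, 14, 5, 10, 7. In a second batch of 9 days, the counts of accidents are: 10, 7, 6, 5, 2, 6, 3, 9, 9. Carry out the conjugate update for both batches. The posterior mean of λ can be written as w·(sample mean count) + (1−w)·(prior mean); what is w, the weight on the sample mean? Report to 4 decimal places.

With a Gamma(shape α, rate β) prior, the Poisson likelihood is conjugate: the posterior is Gamma(α + ΣXᵢ, β + n).
Total number of days: n = 11 + 9 = 20.
Posterior mean = (α₀+S)/(β₀+n) = [n/(β₀+n)]·(S/n) + [β₀/(β₀+n)]·(α₀/β₀), so only n and β₀ enter the weight.
Weight on data w = n/(β₀+n) = 20/(0.72+20) = 20/20.72 = 0.9653.

0.9653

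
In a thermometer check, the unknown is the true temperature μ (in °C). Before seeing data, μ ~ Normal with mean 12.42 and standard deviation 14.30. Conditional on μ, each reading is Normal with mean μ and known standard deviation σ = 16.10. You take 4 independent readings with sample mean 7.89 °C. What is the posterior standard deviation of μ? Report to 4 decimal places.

7.0149

For Normal data with known variance σ², a Normal(μ₀, σ₀²) prior on μ is conjugate. Posterior precision = 1/σ₀² + n/σ²; posterior mean is the precision-weighted average of μ₀ and x̄.
σ₀² = 14.30² = 204.49, σ² = 16.10² = 259.21; σ² + n·σ₀² = 259.21 + 4·204.49 = 1077.17.
Posterior precision = 1/σ₀² + n/σ² = 1/204.49 + 4/259.21 = (σ² + n·σ₀²)/(σ₀²σ²) = 1077.17/(204.49·259.21); posterior variance σₙ² = σ₀²σ²/(σ² + n·σ₀²) = 204.49·259.21/1077.17 = 49.208438.
Posterior SD = √σₙ² = √(204.49·259.21/1077.17) = 7.0149.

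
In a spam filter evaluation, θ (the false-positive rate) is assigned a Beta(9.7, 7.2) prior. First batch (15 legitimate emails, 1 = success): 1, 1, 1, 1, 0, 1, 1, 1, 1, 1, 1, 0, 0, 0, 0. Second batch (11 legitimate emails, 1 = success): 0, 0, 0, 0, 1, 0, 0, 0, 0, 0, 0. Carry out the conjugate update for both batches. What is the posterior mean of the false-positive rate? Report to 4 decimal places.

0.4825

The Beta prior is conjugate to a Binomial/Bernoulli likelihood; the update adds successes to α and failures to β.
After batch 1: Beta(9.7+10, 7.2+5) = Beta(19.7, 12.2).
After batch 2: Beta(19.7+1, 12.2+10) = Beta(20.7, 22.2).
Posterior mean = α/(α+β) = 20.7/42.9 = 0.4825.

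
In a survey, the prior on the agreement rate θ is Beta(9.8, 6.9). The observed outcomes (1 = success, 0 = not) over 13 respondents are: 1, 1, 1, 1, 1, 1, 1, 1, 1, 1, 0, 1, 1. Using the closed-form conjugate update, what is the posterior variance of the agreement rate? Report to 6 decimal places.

The Beta prior is conjugate to a Binomial/Bernoulli likelihood; the update adds successes to α and failures to β.
Posterior: Beta(α+k, β+n−k) = Beta(9.8+12, 6.9+1) = Beta(21.8, 7.9).
Var = αβ/((α+β)²(α+β+1)) = 21.8·7.9/(29.7²·30.7) = 0.006360.

0.006360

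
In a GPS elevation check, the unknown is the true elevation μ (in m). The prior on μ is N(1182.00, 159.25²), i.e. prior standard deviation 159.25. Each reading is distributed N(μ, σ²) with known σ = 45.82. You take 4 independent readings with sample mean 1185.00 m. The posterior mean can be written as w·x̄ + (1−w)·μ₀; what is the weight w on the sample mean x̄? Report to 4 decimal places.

0.9797

For Normal data with known variance σ², a Normal(μ₀, σ₀²) prior on μ is conjugate. Posterior precision = 1/σ₀² + n/σ²; posterior mean is the precision-weighted average of μ₀ and x̄.
σ₀² = 159.25² = 25360.5625, σ² = 45.82² = 2099.4724. Prior precision 1/σ₀² = 1/25360.5625; data precision n/σ² = 4/2099.4724.
w = (n/σ²)/(1/σ₀² + n/σ²) = n·σ₀²/(σ² + n·σ₀²) = 4·25360.5625/(2099.4724 + 4·25360.5625) = 101442.25/103541.7224 = 0.9797.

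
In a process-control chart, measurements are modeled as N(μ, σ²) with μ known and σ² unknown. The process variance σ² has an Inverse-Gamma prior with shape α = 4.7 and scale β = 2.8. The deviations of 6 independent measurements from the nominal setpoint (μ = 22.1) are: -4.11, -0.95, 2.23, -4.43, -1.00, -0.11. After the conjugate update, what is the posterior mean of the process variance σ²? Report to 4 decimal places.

3.6571

With known mean μ and an Inverse-Gamma(α, β) prior on σ², the Normal likelihood is conjugate: posterior is Inv-Gamma(α + n/2, β + Σ(xᵢ−μ)²/2).
Σ(xᵢ−μ)² = (-4.11)² + (-0.95)² + (2.23)² + (-4.43)² + (-1.00)² + (-0.11)² = 43.4045.
Posterior: Inv-Gamma(4.7 + 6/2, 2.8 + 43.4045/2) = Inv-Gamma(7.70, 24.50225).
E[σ²|data] = β/(α−1) = 24.50225/6.70 = 3.6571.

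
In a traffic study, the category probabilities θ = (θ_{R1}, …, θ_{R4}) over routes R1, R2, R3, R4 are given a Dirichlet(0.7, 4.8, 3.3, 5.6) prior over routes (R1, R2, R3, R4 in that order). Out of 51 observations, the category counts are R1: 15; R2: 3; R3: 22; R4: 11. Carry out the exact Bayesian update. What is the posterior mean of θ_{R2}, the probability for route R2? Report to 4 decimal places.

The Dirichlet prior is conjugate to the Multinomial likelihood: each posterior αⱼ = prior αⱼ + observed count nⱼ.
Posterior concentration: (15.7, 7.8, 25.3, 16.6), total = 65.4.
E[θ_{R2}|data] = α_{R2}/Σα = 7.8/65.4 = 0.1193.

0.1193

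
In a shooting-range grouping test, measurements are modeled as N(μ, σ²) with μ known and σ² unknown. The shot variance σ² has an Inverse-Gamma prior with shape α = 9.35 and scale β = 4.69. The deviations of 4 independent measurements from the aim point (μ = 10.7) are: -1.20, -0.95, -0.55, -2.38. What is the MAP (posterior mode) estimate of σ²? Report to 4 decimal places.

0.7162

With known mean μ and an Inverse-Gamma(α, β) prior on σ², the Normal likelihood is conjugate: posterior is Inv-Gamma(α + n/2, β + Σ(xᵢ−μ)²/2).
Σ(xᵢ−μ)² = (-1.20)² + (-0.95)² + (-0.55)² + (-2.38)² = 8.3094.
Posterior: Inv-Gamma(9.35 + 4/2, 4.69 + 8.3094/2) = Inv-Gamma(11.35, 8.84470).
Mode = β/(α+1) = 8.84470/12.35 = 0.7162.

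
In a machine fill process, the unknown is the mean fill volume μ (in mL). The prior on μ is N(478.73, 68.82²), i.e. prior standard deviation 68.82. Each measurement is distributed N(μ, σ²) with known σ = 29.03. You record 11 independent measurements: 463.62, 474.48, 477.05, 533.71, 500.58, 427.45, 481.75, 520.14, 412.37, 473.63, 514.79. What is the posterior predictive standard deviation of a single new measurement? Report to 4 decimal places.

For Normal data with known variance σ², a Normal(μ₀, σ₀²) prior on μ is conjugate. Posterior precision = 1/σ₀² + n/σ²; posterior mean is the precision-weighted average of μ₀ and x̄.
σ₀² = 68.82² = 4736.1924, σ² = 29.03² = 842.7409; σ² + n·σ₀² = 842.7409 + 11·4736.1924 = 52940.8573.
Posterior precision = 1/σ₀² + n/σ² = 1/4736.1924 + 11/842.7409 = (σ² + n·σ₀²)/(σ₀²σ²) = 52940.8573/(4736.1924·842.7409); posterior variance σₙ² = σ₀²σ²/(σ² + n·σ₀²) = 4736.1924·842.7409/52940.8573 = 75.393245.
Predictive variance for one new observation = σₙ² + σ² = 4736.1924·842.7409/52940.8573 + 842.7409 = σ²·(σ₀² + 52940.8573)/52940.8573 = 842.7409·57677.0497/52940.8573 = 918.134145; SD = √(842.7409·57677.0497/52940.8573) = 30.3007.

30.3007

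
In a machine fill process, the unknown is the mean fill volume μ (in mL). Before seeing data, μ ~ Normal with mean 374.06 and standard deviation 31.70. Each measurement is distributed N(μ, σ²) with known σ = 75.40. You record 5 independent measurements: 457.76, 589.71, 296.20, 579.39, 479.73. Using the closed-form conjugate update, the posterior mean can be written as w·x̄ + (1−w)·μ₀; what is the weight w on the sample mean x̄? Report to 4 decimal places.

0.4692

For Normal data with known variance σ², a Normal(μ₀, σ₀²) prior on μ is conjugate. Posterior precision = 1/σ₀² + n/σ²; posterior mean is the precision-weighted average of μ₀ and x̄.
σ₀² = 31.70² = 1004.89, σ² = 75.40² = 5685.16. Prior precision 1/σ₀² = 1/1004.89; data precision n/σ² = 5/5685.16.
w = (n/σ²)/(1/σ₀² + n/σ²) = n·σ₀²/(σ² + n·σ₀²) = 5·1004.89/(5685.16 + 5·1004.89) = 5024.45/10709.61 = 0.4692.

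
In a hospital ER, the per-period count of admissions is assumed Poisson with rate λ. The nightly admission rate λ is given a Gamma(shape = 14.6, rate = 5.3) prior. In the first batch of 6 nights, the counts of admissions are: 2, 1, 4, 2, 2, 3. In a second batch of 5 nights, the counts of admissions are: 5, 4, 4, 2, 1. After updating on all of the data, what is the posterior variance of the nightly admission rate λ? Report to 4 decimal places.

With a Gamma(shape α, rate β) prior, the Poisson likelihood is conjugate: the posterior is Gamma(α + ΣXᵢ, β + n).
Batch 1: sum of counts S = 14 over n = 6 nights.
After batch 1: Gamma(α+S, β+n) = Gamma(14.6+14, 5.3+6) = Gamma(28.6, 11.3).
Batch 2: sum of counts S = 16 over n = 5 nights.
After batch 2: Gamma(α+S, β+n) = Gamma(28.6+16, 11.3+5) = Gamma(44.6, 16.3).
Var = α/β² = 44.6/16.3² = 0.1679.

0.1679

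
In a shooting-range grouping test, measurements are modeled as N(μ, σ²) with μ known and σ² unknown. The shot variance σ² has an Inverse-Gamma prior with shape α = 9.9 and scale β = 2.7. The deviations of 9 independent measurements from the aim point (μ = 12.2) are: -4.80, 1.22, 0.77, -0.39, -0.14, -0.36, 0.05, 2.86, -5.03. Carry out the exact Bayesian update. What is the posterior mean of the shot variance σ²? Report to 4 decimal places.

2.3995

With known mean μ and an Inverse-Gamma(α, β) prior on σ², the Normal likelihood is conjugate: posterior is Inv-Gamma(α + n/2, β + Σ(xᵢ−μ)²/2).
Σ(xᵢ−μ)² = (-4.80)² + (1.22)² + (0.77)² + (-0.39)² + (-0.14)² + (-0.36)² + (0.05)² + (2.86)² + (-5.03)² = 58.9056.
Posterior: Inv-Gamma(9.9 + 9/2, 2.7 + 58.9056/2) = Inv-Gamma(14.40, 32.15280).
E[σ²|data] = β/(α−1) = 32.15280/13.40 = 2.3995.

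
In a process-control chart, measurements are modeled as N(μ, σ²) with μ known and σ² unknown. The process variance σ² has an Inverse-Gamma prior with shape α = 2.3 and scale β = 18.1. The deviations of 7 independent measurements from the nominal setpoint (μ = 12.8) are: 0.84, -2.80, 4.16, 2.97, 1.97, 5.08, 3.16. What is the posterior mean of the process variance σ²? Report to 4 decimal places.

11.5151

With known mean μ and an Inverse-Gamma(α, β) prior on σ², the Normal likelihood is conjugate: posterior is Inv-Gamma(α + n/2, β + Σ(xᵢ−μ)²/2).
Σ(xᵢ−μ)² = (0.84)² + (-2.80)² + (4.16)² + (2.97)² + (1.97)² + (5.08)² + (3.16)² = 74.3450.
Posterior: Inv-Gamma(2.3 + 7/2, 18.1 + 74.3450/2) = Inv-Gamma(5.80, 55.27250).
E[σ²|data] = β/(α−1) = 55.27250/4.80 = 11.5151.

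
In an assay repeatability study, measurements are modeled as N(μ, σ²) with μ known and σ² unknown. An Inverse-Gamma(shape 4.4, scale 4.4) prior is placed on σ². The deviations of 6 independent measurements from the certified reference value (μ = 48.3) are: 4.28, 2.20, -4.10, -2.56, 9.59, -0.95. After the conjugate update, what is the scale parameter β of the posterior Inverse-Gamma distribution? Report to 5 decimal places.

74.09630

With known mean μ and an Inverse-Gamma(α, β) prior on σ², the Normal likelihood is conjugate: posterior is Inv-Gamma(α + n/2, β + Σ(xᵢ−μ)²/2).
Σ(xᵢ−μ)² = (4.28)² + (2.20)² + (-4.10)² + (-2.56)² + (9.59)² + (-0.95)² = 139.3926.
Posterior: Inv-Gamma(4.4 + 6/2, 4.4 + 139.3926/2) = Inv-Gamma(7.40, 74.09630).
Posterior β = 74.09630.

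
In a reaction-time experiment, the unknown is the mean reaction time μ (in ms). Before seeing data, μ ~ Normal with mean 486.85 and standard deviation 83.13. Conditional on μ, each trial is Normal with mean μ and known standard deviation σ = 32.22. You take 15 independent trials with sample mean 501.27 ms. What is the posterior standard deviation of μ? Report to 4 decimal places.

For Normal data with known variance σ², a Normal(μ₀, σ₀²) prior on μ is conjugate. Posterior precision = 1/σ₀² + n/σ²; posterior mean is the precision-weighted average of μ₀ and x̄.
σ₀² = 83.13² = 6910.5969, σ² = 32.22² = 1038.1284; σ² + n·σ₀² = 1038.1284 + 15·6910.5969 = 104697.0819.
Posterior precision = 1/σ₀² + n/σ² = 1/6910.5969 + 15/1038.1284 = (σ² + n·σ₀²)/(σ₀²σ²) = 104697.0819/(6910.5969·1038.1284); posterior variance σₙ² = σ₀²σ²/(σ² + n·σ₀²) = 6910.5969·1038.1284/104697.0819 = 68.522320.
Posterior SD = √σₙ² = √(6910.5969·1038.1284/104697.0819) = 8.2778.

8.2778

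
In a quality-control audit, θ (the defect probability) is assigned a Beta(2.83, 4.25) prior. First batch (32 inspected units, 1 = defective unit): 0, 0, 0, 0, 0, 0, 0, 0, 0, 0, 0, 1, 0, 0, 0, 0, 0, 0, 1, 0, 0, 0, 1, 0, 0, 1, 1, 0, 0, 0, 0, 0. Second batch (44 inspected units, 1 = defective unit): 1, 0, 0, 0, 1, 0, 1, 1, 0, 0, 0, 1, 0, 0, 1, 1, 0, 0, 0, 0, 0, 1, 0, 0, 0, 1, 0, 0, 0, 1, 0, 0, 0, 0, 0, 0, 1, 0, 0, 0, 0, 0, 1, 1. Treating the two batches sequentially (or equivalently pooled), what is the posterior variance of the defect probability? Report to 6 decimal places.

0.002234

The Beta prior is conjugate to a Binomial/Bernoulli likelihood; the update adds successes to α and failures to β.
After batch 1: Beta(2.83+5, 4.25+27) = Beta(7.83, 31.25).
After batch 2: Beta(7.83+13, 31.25+31) = Beta(20.83, 62.25).
Var = αβ/((α+β)²(α+β+1)) = 20.83·62.25/(83.08²·84.08) = 0.002234.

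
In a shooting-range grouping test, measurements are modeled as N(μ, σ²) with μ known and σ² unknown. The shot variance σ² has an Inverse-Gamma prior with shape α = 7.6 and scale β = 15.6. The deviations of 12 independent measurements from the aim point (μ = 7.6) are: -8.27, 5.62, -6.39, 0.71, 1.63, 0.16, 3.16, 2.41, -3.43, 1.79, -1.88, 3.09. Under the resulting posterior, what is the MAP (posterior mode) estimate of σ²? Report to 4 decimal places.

With known mean μ and an Inverse-Gamma(α, β) prior on σ², the Normal likelihood is conjugate: posterior is Inv-Gamma(α + n/2, β + Σ(xᵢ−μ)²/2).
Σ(xᵢ−μ)² = (-8.27)² + (5.62)² + (-6.39)² + (0.71)² + (1.63)² + (0.16)² + (3.16)² + (2.41)² + (-3.43)² + (1.79)² + (-1.88)² + (3.09)² = 187.8412.
Posterior: Inv-Gamma(7.6 + 12/2, 15.6 + 187.8412/2) = Inv-Gamma(13.60, 109.52060).
Mode = β/(α+1) = 109.52060/14.60 = 7.5014.

7.5014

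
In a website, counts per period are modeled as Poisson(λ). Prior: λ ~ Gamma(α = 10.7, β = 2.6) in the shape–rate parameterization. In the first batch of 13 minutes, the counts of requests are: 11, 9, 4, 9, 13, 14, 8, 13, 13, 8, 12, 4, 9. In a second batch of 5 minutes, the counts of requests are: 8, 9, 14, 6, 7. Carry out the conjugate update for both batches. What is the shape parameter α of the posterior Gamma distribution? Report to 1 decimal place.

181.7

With a Gamma(shape α, rate β) prior, the Poisson likelihood is conjugate: the posterior is Gamma(α + ΣXᵢ, β + n).
Batch 1: sum of counts S = 127 over n = 13 minutes.
After batch 1: Gamma(α+S, β+n) = Gamma(10.7+127, 2.6+13) = Gamma(137.7, 15.6).
Batch 2: sum of counts S = 44 over n = 5 minutes.
After batch 2: Gamma(α+S, β+n) = Gamma(137.7+44, 15.6+5) = Gamma(181.7, 20.6).
Posterior α = 181.7.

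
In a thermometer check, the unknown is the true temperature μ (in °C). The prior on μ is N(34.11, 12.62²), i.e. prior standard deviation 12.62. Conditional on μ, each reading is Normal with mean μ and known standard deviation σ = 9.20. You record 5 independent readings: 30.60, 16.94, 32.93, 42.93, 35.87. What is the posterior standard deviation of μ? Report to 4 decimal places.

3.9117

For Normal data with known variance σ², a Normal(μ₀, σ₀²) prior on μ is conjugate. Posterior precision = 1/σ₀² + n/σ²; posterior mean is the precision-weighted average of μ₀ and x̄.
σ₀² = 12.62² = 159.2644, σ² = 9.20² = 84.64; σ² + n·σ₀² = 84.64 + 5·159.2644 = 880.962.
Posterior precision = 1/σ₀² + n/σ² = 1/159.2644 + 5/84.64 = (σ² + n·σ₀²)/(σ₀²σ²) = 880.962/(159.2644·84.64); posterior variance σₙ² = σ₀²σ²/(σ² + n·σ₀²) = 159.2644·84.64/880.962 = 15.301612.
Posterior SD = √σₙ² = √(159.2644·84.64/880.962) = 3.9117.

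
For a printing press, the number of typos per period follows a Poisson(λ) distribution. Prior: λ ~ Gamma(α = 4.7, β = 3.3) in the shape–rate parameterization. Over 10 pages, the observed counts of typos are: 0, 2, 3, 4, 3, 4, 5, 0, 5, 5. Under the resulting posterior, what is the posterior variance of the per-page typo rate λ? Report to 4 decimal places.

0.2018

With a Gamma(shape α, rate β) prior, the Poisson likelihood is conjugate: the posterior is Gamma(α + ΣXᵢ, β + n).
Sum of counts S = 31 over n = 10 pages.
Posterior: Gamma(α+S, β+n) = Gamma(4.7+31, 3.3+10) = Gamma(35.7, 13.3).
Var = α/β² = 35.7/13.3² = 0.2018.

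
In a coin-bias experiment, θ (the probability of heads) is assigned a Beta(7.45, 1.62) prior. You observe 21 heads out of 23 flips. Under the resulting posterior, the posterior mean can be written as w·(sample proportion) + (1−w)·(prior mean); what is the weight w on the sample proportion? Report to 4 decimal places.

0.7172

The Beta prior is conjugate to a Binomial/Bernoulli likelihood; the update adds successes to α and failures to β.
Posterior mean = (α₀+k)/(α₀+β₀+n) = [n/(α₀+β₀+n)]·(k/n) + [(α₀+β₀)/(α₀+β₀+n)]·α₀/(α₀+β₀), so only n and the prior enter the weight.
The weight on the data is w = n/(α₀+β₀+n) = 23/(7.45+1.62+23) = 23/32.07 = 0.7172.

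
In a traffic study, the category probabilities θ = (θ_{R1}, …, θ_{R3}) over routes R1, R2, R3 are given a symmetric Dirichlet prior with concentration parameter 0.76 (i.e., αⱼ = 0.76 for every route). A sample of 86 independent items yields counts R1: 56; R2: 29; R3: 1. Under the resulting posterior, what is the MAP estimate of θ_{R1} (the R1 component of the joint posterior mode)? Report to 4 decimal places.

The Dirichlet prior is conjugate to the Multinomial likelihood: each posterior αⱼ = prior αⱼ + observed count nⱼ.
Posterior concentration: (56.76, 29.76, 1.76), total = 88.28.
Joint mode component: (α_{R1}−1)/(Σα−K) = 55.76/85.28 = 0.6538.

0.6538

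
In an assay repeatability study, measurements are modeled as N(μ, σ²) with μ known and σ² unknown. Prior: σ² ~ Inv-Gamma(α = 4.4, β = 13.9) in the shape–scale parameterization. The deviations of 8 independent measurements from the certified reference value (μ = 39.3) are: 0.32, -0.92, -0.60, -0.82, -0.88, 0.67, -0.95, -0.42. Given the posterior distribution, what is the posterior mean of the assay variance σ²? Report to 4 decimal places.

With known mean μ and an Inverse-Gamma(α, β) prior on σ², the Normal likelihood is conjugate: posterior is Inv-Gamma(α + n/2, β + Σ(xᵢ−μ)²/2).
Σ(xᵢ−μ)² = (0.32)² + (-0.92)² + (-0.60)² + (-0.82)² + (-0.88)² + (0.67)² + (-0.95)² + (-0.42)² = 4.2834.
Posterior: Inv-Gamma(4.4 + 8/2, 13.9 + 4.2834/2) = Inv-Gamma(8.40, 16.04170).
E[σ²|data] = β/(α−1) = 16.04170/7.40 = 2.1678.

2.1678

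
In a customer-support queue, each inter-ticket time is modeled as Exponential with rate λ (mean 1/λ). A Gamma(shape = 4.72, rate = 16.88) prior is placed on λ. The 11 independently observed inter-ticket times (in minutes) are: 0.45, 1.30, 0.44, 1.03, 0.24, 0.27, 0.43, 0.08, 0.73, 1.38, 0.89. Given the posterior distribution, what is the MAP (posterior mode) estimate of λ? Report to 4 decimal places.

With a Gamma(shape α, rate β) prior on the exponential rate λ, the posterior after n observations with total T = Σxᵢ is Gamma(α+n, β+T).
Sum of observations T = 7.24 minutes; n = 11.
Posterior: Gamma(4.72+11, 16.88+7.24) = Gamma(15.72, 24.12).
Mode = (α−1)/β = 0.6103.

0.6103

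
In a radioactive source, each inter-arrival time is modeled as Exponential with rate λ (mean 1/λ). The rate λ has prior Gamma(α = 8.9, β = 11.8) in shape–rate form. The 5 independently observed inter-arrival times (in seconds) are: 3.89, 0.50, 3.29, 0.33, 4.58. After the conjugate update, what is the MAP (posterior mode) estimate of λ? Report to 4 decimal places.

With a Gamma(shape α, rate β) prior on the exponential rate λ, the posterior after n observations with total T = Σxᵢ is Gamma(α+n, β+T).
Sum of observations T = 12.59 seconds; n = 5.
Posterior: Gamma(8.9+5, 11.8+12.59) = Gamma(13.9, 24.39).
Mode = (α−1)/β = 0.5289.

0.5289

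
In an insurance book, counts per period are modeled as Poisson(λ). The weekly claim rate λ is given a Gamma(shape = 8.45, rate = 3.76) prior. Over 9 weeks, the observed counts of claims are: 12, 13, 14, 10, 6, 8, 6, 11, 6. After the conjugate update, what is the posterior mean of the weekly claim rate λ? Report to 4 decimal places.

7.4020

With a Gamma(shape α, rate β) prior, the Poisson likelihood is conjugate: the posterior is Gamma(α + ΣXᵢ, β + n).
Sum of counts S = 86 over n = 9 weeks.
Posterior: Gamma(α+S, β+n) = Gamma(8.45+86, 3.76+9) = Gamma(94.45, 12.76).
Posterior mean = α/β = 94.45/12.76 = 7.4020.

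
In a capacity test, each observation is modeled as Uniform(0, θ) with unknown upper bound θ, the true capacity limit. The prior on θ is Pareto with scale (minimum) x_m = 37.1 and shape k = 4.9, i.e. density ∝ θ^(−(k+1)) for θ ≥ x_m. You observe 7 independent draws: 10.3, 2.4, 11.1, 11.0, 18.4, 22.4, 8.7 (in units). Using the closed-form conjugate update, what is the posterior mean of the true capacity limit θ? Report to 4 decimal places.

40.5037

A Pareto(scale x_m, shape k) prior on the upper bound θ of Uniform(0, θ) is conjugate: posterior is Pareto(max(x_m, max xᵢ), k + n).
Sample maximum = 22.4; prior scale x_m = 37.1 → posterior scale = max = 37.1.
Posterior shape = 4.9 + 7 = 11.9.
E[θ|data] = k·x_m/(k−1) = 11.9·37.1/10.9 = 40.5037.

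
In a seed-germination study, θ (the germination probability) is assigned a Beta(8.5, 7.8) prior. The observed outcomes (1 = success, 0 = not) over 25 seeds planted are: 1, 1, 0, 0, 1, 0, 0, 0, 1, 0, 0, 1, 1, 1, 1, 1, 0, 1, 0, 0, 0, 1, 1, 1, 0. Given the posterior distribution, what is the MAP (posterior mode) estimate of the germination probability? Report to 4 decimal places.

The Beta prior is conjugate to a Binomial/Bernoulli likelihood; the update adds successes to α and failures to β.
Posterior: Beta(α+k, β+n−k) = Beta(8.5+13, 7.8+12) = Beta(21.5, 19.8).
Mode of Beta(a,b) for a,b>1 is (a−1)/(a+b−2) = 20.5/39.3 = 0.5216.

0.5216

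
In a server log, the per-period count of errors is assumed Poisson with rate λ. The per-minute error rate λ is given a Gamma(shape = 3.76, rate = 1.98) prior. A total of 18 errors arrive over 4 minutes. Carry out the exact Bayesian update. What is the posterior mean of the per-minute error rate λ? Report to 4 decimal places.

With a Gamma(shape α, rate β) prior, the Poisson likelihood is conjugate: the posterior is Gamma(α + ΣXᵢ, β + n).
Posterior: Gamma(α+S, β+n) = Gamma(3.76+18, 1.98+4) = Gamma(21.76, 5.98).
Posterior mean = α/β = 21.76/5.98 = 3.6388.

3.6388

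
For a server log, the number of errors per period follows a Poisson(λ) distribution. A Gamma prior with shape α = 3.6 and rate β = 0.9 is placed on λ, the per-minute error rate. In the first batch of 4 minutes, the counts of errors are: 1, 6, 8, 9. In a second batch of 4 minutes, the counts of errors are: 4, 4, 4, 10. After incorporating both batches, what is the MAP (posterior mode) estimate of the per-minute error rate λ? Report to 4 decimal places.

With a Gamma(shape α, rate β) prior, the Poisson likelihood is conjugate: the posterior is Gamma(α + ΣXᵢ, β + n).
Batch 1: sum of counts S = 24 over n = 4 minutes.
After batch 1: Gamma(α+S, β+n) = Gamma(3.6+24, 0.9+4) = Gamma(27.6, 4.9).
Batch 2: sum of counts S = 22 over n = 4 minutes.
After batch 2: Gamma(α+S, β+n) = Gamma(27.6+22, 4.9+4) = Gamma(49.6, 8.9).
Mode of Gamma(α,β) for α≥1 is (α−1)/β = 48.6/8.9 = 5.4607.

5.4607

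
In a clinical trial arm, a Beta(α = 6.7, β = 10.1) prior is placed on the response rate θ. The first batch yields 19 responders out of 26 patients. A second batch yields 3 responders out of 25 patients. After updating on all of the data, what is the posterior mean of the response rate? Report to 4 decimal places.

The Beta prior is conjugate to a Binomial/Bernoulli likelihood; the update adds successes to α and failures to β.
After batch 1: Beta(6.7+19, 10.1+7) = Beta(25.7, 17.1).
After batch 2: Beta(25.7+3, 17.1+22) = Beta(28.7, 39.1).
Posterior mean = α/(α+β) = 28.7/67.8 = 0.4233.

0.4233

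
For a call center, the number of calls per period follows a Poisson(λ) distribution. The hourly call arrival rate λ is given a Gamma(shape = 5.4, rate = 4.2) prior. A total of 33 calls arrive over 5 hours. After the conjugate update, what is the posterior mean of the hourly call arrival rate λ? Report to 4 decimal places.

With a Gamma(shape α, rate β) prior, the Poisson likelihood is conjugate: the posterior is Gamma(α + ΣXᵢ, β + n).
Posterior: Gamma(α+S, β+n) = Gamma(5.4+33, 4.2+5) = Gamma(38.4, 9.2).
Posterior mean = α/β = 38.4/9.2 = 4.1739.

4.1739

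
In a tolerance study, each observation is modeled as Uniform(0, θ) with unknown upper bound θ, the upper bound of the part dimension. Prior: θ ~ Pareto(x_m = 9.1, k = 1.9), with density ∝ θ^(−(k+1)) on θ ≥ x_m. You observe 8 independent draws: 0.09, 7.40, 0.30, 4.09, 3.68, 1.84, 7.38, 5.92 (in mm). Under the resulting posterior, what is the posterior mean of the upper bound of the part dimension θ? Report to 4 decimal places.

A Pareto(scale x_m, shape k) prior on the upper bound θ of Uniform(0, θ) is conjugate: posterior is Pareto(max(x_m, max xᵢ), k + n).
Sample maximum = 7.40; prior scale x_m = 9.1 → posterior scale = max = 9.10.
Posterior shape = 1.9 + 8 = 9.9.
E[θ|data] = k·x_m/(k−1) = 9.9·9.10/8.9 = 10.1225.

10.1225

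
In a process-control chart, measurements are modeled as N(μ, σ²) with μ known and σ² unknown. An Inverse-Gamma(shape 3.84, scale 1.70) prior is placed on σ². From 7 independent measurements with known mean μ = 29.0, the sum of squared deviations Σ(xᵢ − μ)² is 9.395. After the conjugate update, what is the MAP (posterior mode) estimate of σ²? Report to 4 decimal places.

0.7671

With known mean μ and an Inverse-Gamma(α, β) prior on σ², the Normal likelihood is conjugate: posterior is Inv-Gamma(α + n/2, β + Σ(xᵢ−μ)²/2).
Posterior: Inv-Gamma(3.84 + 7/2, 1.70 + 9.395/2) = Inv-Gamma(7.34, 6.3975).
Mode = β/(α+1) = 6.3975/8.34 = 0.7671.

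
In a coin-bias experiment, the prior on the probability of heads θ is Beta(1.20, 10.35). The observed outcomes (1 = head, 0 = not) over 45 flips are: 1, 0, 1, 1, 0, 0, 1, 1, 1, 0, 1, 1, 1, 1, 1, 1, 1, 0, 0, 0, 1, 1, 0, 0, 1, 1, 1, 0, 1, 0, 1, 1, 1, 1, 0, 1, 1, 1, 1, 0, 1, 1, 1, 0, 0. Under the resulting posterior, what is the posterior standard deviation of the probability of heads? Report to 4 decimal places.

The Beta prior is conjugate to a Binomial/Bernoulli likelihood; the update adds successes to α and failures to β.
Posterior: Beta(α+k, β+n−k) = Beta(1.20+30, 10.35+15) = Beta(31.20, 25.35).
Var = αβ/((α+β)²(α+β+1)) = 31.20·25.35/(56.55²·57.55) = 0.00429756; SD = √0.00429756 = 0.0656.

0.0656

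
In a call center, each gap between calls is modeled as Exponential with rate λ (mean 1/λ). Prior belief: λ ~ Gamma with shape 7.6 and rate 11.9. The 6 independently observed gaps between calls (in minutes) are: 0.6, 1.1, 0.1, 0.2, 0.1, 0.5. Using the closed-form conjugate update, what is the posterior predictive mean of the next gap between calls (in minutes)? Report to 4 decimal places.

With a Gamma(shape α, rate β) prior on the exponential rate λ, the posterior after n observations with total T = Σxᵢ is Gamma(α+n, β+T).
Sum of observations T = 2.6 minutes; n = 6.
Posterior: Gamma(7.6+6, 11.9+2.6) = Gamma(13.6, 14.5).
The predictive distribution for the next observation is Lomax; its mean is β/(α−1) = 14.5/12.6 = 1.1508.

1.1508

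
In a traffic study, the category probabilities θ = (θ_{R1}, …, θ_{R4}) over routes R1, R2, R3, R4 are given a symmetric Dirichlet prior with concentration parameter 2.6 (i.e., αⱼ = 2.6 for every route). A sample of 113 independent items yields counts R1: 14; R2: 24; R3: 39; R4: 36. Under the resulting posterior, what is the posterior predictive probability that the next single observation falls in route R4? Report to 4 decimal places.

0.3128

The Dirichlet prior is conjugate to the Multinomial likelihood: each posterior αⱼ = prior αⱼ + observed count nⱼ.
Posterior concentration: (16.6, 26.6, 41.6, 38.6), total = 123.4.
P(next = R4 | data) = α_{R4}/Σα = 0.3128.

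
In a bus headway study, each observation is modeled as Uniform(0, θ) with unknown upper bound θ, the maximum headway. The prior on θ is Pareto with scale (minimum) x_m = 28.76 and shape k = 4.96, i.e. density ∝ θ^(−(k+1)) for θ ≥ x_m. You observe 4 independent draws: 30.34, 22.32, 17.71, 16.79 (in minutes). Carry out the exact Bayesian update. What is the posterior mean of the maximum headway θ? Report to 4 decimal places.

34.1516

A Pareto(scale x_m, shape k) prior on the upper bound θ of Uniform(0, θ) is conjugate: posterior is Pareto(max(x_m, max xᵢ), k + n).
Sample maximum = 30.34; prior scale x_m = 28.76 → posterior scale = max = 30.34.
Posterior shape = 4.96 + 4 = 8.96.
E[θ|data] = k·x_m/(k−1) = 8.96·30.34/7.96 = 34.1516.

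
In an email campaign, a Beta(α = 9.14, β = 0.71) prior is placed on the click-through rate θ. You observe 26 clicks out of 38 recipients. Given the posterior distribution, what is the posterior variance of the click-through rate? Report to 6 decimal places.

The Beta prior is conjugate to a Binomial/Bernoulli likelihood; the update adds successes to α and failures to β.
Posterior: Beta(α+k, β+n−k) = Beta(9.14+26, 0.71+12) = Beta(35.14, 12.71).
Var = αβ/((α+β)²(α+β+1)) = 35.14·12.71/(47.85²·48.85) = 0.003993.

0.003993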